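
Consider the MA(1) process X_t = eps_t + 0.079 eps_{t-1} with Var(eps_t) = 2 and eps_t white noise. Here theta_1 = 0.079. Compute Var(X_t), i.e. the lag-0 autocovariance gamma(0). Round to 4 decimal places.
\gamma(0) = 2.0125

For an MA(q) process X_t = eps_t + sum_i theta_i eps_{t-i} with
Var(eps_t) = sigma^2, the variance is
  gamma(0) = sigma^2 * (1 + sum_i theta_i^2).
  sum_i theta_i^2 = (0.079)^2 = 0.006241.
  gamma(0) = 2 * (1 + 0.006241) = 2 * 1.006241 = 2.012482, which rounds to 2.0125.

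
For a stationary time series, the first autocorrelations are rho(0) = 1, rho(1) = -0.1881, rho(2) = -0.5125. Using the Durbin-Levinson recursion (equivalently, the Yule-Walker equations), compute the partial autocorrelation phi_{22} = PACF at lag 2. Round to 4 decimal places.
\phi_{22} = -0.5680

The PACF at lag k is phi_{kk}, the last component of the solution
to the Yule-Walker system G_k phi = r_k where
  (G_k)_{ij} = rho(|i - j|), (r_k)_i = rho(i), i,j = 1..k.
Equivalently, Durbin-Levinson gives phi_{kk} iteratively:
  phi_{11} = rho(1)
  phi_{kk} = [rho(k) - sum_{j=1..k-1} phi_{k-1,j} rho(k-j)]
            / [1 - sum_{j=1..k-1} phi_{k-1,j} rho(j)],
  phi_{k,j} = phi_{k-1,j} - phi_{kk} phi_{k-1,k-j},  j = 1..k-1.
Step k = 1:
  phi_11 = rho(1) = -0.1881.
Step k = 2:
  phi_22 = [rho(2) - phi_11 rho(1)] / [1 - phi_11 rho(1)] = [-0.5125 - (-0.1881)(-0.1881)] / [1 - (-0.1881)(-0.1881)]
         = -0.54788161 / 0.96461839 = -0.568.
Therefore phi_{22} = -0.5680.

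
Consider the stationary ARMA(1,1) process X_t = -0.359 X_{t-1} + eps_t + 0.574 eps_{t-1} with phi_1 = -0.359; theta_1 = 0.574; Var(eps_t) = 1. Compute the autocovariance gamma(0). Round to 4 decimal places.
\gamma(0) = 1.0531

Multiply the model equation by X_{t-k} and take expectations. With theta_0 = psi_0 = 1 and psi_j the MA(infinity) weights, this gives
  gamma(k) - sum_i phi_i gamma(k-i) = c_k,
  c_k = sigma^2 * sum_{j=k..q} theta_j psi_{j-k}   (c_k = 0 for k > q),
using gamma(-m) = gamma(m).
psi-weights needed (psi_j = theta_j + sum_i phi_i psi_{j-i}):
  psi_1 = theta_1 + phi_1 = 0.574 + (-0.359) = 0.215
Right-hand sides:
  c_0 = sigma^2 (1 + theta_1 psi_1) = 1 * (1 + (0.574)(0.215)) = 1 * 1.12341 = 1.12341
  c_1 = sigma^2 theta_1 = 1 * (0.574) = 0.574
  c_2 = 0
Equations for k = 0 and k = 1 (AR order 1):
  gamma(0) = phi_1 gamma(1) + c_0
  gamma(1) = phi_1 gamma(0) + c_1
Substituting the second into the first: gamma(0) (1 - phi_1^2) = c_0 + phi_1 c_1, so
  gamma(0) = (c_0 + phi_1 c_1) / (1 - phi_1^2) = (1.12341 + (-0.359)(0.574)) / (1 - (-0.359)^2) = 0.917344 / 0.871119 = 1.053064.
Therefore gamma(0) = 1.0531 (to 4 decimal places).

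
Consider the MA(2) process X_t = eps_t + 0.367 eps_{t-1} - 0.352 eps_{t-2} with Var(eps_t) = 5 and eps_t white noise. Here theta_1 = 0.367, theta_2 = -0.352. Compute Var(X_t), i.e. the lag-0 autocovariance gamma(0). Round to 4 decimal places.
\gamma(0) = 6.2930

For an MA(q) process X_t = eps_t + sum_i theta_i eps_{t-i} with
Var(eps_t) = sigma^2, the variance is
  gamma(0) = sigma^2 * (1 + sum_i theta_i^2).
  sum_i theta_i^2 = (0.367)^2 + (-0.352)^2 = 0.134689 + 0.123904 = 0.258593.
  gamma(0) = 5 * (1 + 0.258593) = 5 * 1.258593 = 6.292965, which rounds to 6.2930.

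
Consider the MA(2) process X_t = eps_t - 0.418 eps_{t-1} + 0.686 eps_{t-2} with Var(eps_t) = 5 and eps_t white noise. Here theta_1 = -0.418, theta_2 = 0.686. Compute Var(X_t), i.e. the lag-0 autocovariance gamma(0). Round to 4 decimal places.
\gamma(0) = 8.2266

For an MA(q) process X_t = eps_t + sum_i theta_i eps_{t-i} with
Var(eps_t) = sigma^2, the variance is
  gamma(0) = sigma^2 * (1 + sum_i theta_i^2).
  sum_i theta_i^2 = (-0.418)^2 + (0.686)^2 = 0.174724 + 0.470596 = 0.64532.
  gamma(0) = 5 * (1 + 0.64532) = 5 * 1.64532 = 8.2266.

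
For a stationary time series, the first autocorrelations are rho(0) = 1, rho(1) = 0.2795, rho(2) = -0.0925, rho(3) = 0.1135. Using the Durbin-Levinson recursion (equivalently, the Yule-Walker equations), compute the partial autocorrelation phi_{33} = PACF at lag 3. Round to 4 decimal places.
\phi_{33} = 0.2200

The PACF at lag k is phi_{kk}, the last component of the solution
to the Yule-Walker system G_k phi = r_k where
  (G_k)_{ij} = rho(|i - j|), (r_k)_i = rho(i), i,j = 1..k.
Equivalently, Durbin-Levinson gives phi_{kk} iteratively:
  phi_{11} = rho(1)
  phi_{kk} = [rho(k) - sum_{j=1..k-1} phi_{k-1,j} rho(k-j)]
            / [1 - sum_{j=1..k-1} phi_{k-1,j} rho(j)],
  phi_{k,j} = phi_{k-1,j} - phi_{kk} phi_{k-1,k-j},  j = 1..k-1.
Step k = 1:
  phi_11 = rho(1) = 0.2795.
Step k = 2:
  phi_22 = [rho(2) - phi_11 rho(1)] / [1 - phi_11 rho(1)] = [-0.0925 - (0.2795)(0.2795)] / [1 - (0.2795)(0.2795)]
         = -0.17062025 / 0.92187975 = -0.185079.
  Update: phi_21 = phi_11 - phi_22 phi_11 = 0.2795 - (-0.185079)(0.2795) = 0.331229.
Step k = 3:
  phi_33 = [rho(3) - phi_21 rho(2) - phi_22 rho(1)] / [1 - phi_21 rho(1) - phi_22 rho(2)]
    numerator   = 0.1135 - (0.331229)(-0.0925) - (-0.185079)(0.2795) = 0.19586821
    denominator = 1 - (0.331229)(0.2795) - (-0.185079)(-0.0925) = 0.89030159
  phi_33 = 0.19586821 / 0.89030159 = 0.22.
Therefore phi_{33} = 0.2200.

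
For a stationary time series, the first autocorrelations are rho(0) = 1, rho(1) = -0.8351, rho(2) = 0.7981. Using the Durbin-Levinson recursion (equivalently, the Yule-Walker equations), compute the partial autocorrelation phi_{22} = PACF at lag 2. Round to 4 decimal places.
\phi_{22} = 0.3328

The PACF at lag k is phi_{kk}, the last component of the solution
to the Yule-Walker system G_k phi = r_k where
  (G_k)_{ij} = rho(|i - j|), (r_k)_i = rho(i), i,j = 1..k.
Equivalently, Durbin-Levinson gives phi_{kk} iteratively:
  phi_{11} = rho(1)
  phi_{kk} = [rho(k) - sum_{j=1..k-1} phi_{k-1,j} rho(k-j)]
            / [1 - sum_{j=1..k-1} phi_{k-1,j} rho(j)],
  phi_{k,j} = phi_{k-1,j} - phi_{kk} phi_{k-1,k-j},  j = 1..k-1.
Step k = 1:
  phi_11 = rho(1) = -0.8351.
Step k = 2:
  phi_22 = [rho(2) - phi_11 rho(1)] / [1 - phi_11 rho(1)] = [0.7981 - (-0.8351)(-0.8351)] / [1 - (-0.8351)(-0.8351)]
         = 0.10070799 / 0.30260799 = 0.3328.
Therefore phi_{22} = 0.3328.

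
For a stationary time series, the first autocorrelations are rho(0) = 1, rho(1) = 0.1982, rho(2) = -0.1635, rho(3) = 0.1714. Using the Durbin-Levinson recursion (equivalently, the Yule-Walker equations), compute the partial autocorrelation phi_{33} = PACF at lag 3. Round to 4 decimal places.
\phi_{33} = 0.2751

The PACF at lag k is phi_{kk}, the last component of the solution
to the Yule-Walker system G_k phi = r_k where
  (G_k)_{ij} = rho(|i - j|), (r_k)_i = rho(i), i,j = 1..k.
Equivalently, Durbin-Levinson gives phi_{kk} iteratively:
  phi_{11} = rho(1)
  phi_{kk} = [rho(k) - sum_{j=1..k-1} phi_{k-1,j} rho(k-j)]
            / [1 - sum_{j=1..k-1} phi_{k-1,j} rho(j)],
  phi_{k,j} = phi_{k-1,j} - phi_{kk} phi_{k-1,k-j},  j = 1..k-1.
Step k = 1:
  phi_11 = rho(1) = 0.1982.
Step k = 2:
  phi_22 = [rho(2) - phi_11 rho(1)] / [1 - phi_11 rho(1)] = [-0.1635 - (0.1982)(0.1982)] / [1 - (0.1982)(0.1982)]
         = -0.20278324 / 0.96071676 = -0.211075.
  Update: phi_21 = phi_11 - phi_22 phi_11 = 0.1982 - (-0.211075)(0.1982) = 0.240035.
Step k = 3:
  phi_33 = [rho(3) - phi_21 rho(2) - phi_22 rho(1)] / [1 - phi_21 rho(1) - phi_22 rho(2)]
    numerator   = 0.1714 - (0.240035)(-0.1635) - (-0.211075)(0.1982) = 0.25248079
    denominator = 1 - (0.240035)(0.1982) - (-0.211075)(-0.1635) = 0.9179143
  phi_33 = 0.25248079 / 0.9179143 = 0.2751.
Therefore phi_{33} = 0.2751.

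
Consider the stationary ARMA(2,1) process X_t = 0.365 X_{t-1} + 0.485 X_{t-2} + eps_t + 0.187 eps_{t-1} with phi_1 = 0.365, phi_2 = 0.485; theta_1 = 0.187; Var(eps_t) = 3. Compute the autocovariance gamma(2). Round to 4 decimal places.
\gamma(2) = 8.0180

Multiply the model equation by X_{t-k} and take expectations. With theta_0 = psi_0 = 1 and psi_j the MA(infinity) weights, this gives
  gamma(k) - sum_i phi_i gamma(k-i) = c_k,
  c_k = sigma^2 * sum_{j=k..q} theta_j psi_{j-k}   (c_k = 0 for k > q),
using gamma(-m) = gamma(m).
psi-weights needed (psi_j = theta_j + sum_i phi_i psi_{j-i}):
  psi_1 = theta_1 + phi_1 = 0.187 + (0.365) = 0.552
Right-hand sides:
  c_0 = sigma^2 (1 + theta_1 psi_1) = 3 * (1 + (0.187)(0.552)) = 3 * 1.103224 = 3.309672
  c_1 = sigma^2 theta_1 = 3 * (0.187) = 0.561
  c_2 = 0
Equations for k = 0, 1, 2 (AR order 2, c_2 = 0):
  (E0) gamma(0) = phi_1 gamma(1) + phi_2 gamma(2) + c_0
  (E1) gamma(1) = phi_1 gamma(0) + phi_2 gamma(1) + c_1
  (E2) gamma(2) = phi_1 gamma(1) + phi_2 gamma(0)
From (E1): gamma(1) = A gamma(0) + B with
  A = phi_1 / (1 - phi_2) = 0.365 / 0.515 = 0.708738,   B = c_1 / (1 - phi_2) = 0.561 / 0.515 = 1.08932.
Insert (E2) into (E0): gamma(0) (1 - phi_2^2) = phi_1 (1 + phi_2) gamma(1) + c_0.
  phi_1 (1 + phi_2) = (0.365)(1.485) = 0.542025,   1 - phi_2^2 = 0.764775.
Replace gamma(1) by A gamma(0) + B and collect gamma(0):
  gamma(0) [0.764775 - (0.542025)(0.708738)] = (0.542025)(1.08932) + 3.309672
  gamma(0) * 0.380621 = 3.900111
  gamma(0) = 3.900111 / 0.380621 = 10.246695.
  gamma(1) = A gamma(0) + B = (0.708738)(10.246695) + (1.08932) = 8.351541.
  gamma(2) = phi_1 gamma(1) + phi_2 gamma(0) = (0.365)(8.351541) + (0.485)(10.246695) = 8.017959.
Therefore gamma(2) = 8.0180 (to 4 decimal places).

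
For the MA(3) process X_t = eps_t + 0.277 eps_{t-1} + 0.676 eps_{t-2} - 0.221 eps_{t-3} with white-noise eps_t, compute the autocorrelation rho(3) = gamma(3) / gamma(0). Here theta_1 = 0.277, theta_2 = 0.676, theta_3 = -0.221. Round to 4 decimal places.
\rho(3) = -0.1396

For an MA(q) process with theta_0 = 1, the autocovariance is
  gamma(k) = sigma^2 * sum_{i=0..q-k} theta_i * theta_{i+k},
and rho(k) = gamma(k) / gamma(0). Sigma^2 cancels.
  numerator   = (1)*(-0.221) = -0.221.
  denominator = (1)^2 + (0.277)^2 + (0.676)^2 + (-0.221)^2 = 1.582546.
  rho(3) = -0.221 / 1.582546 = -0.1396.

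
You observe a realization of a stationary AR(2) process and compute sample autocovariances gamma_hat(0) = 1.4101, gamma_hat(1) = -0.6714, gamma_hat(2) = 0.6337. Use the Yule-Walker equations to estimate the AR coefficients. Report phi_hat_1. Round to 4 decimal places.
\hat\phi_{1} = -0.3390

The Yule-Walker equations for an AR(p) process read, in matrix form,
  Gamma_p phi = r_p,   with   (Gamma_p)_{ij} = gamma(|i - j|),
                       (r_p)_i = gamma(i),   i,j = 1..p.
Substitute the sample gammas (Toeplitz matrix and right-hand side of size 2):
  Gamma_p = [[1.4101, -0.6714], [-0.6714, 1.4101]]
  r_p     = [-0.6714, 0.6337]
Written out:
  1.4101 phi_1 - 0.6714 phi_2 = -0.6714
  -0.6714 phi_1 + 1.4101 phi_2 = 0.6337
Solve by Cramer's rule:
  det = gamma(0)^2 - gamma(1)^2 = (1.4101)^2 - (-0.6714)^2 = 1.98838201 - 0.45077796 = 1.53760405
  phi_hat_1 = [gamma(1) gamma(0) - gamma(1) gamma(2)] / det = [(-0.6714)(1.4101) - (-0.6714)(0.6337)] / 1.53760405 = -0.52127496 / 1.53760405 = -0.339
  phi_hat_2 = [gamma(0) gamma(2) - gamma(1)^2] / det = [(1.4101)(0.6337) - (-0.6714)^2] / 1.53760405 = 0.44280241 / 1.53760405 = 0.288
So phi_hat = [-0.3390, 0.2880].
Therefore phi_hat_1 = -0.3390.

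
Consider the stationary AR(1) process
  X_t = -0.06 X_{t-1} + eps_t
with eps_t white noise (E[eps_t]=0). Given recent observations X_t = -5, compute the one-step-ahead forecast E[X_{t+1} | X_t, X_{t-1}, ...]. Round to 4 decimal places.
E[X_{t+1} \mid \mathcal F_t] = 0.3000

For an AR(p) model X_t = c + sum_i phi_i X_{t-i} + eps_t, the
one-step-ahead conditional mean is
  E[X_{t+1} | X_t, ...] = c + sum_i phi_i X_{t+1-i}.
Substitute known values:
  E[X_{t+1} | ...] = (-0.06) * (-5)
                   = 0.3000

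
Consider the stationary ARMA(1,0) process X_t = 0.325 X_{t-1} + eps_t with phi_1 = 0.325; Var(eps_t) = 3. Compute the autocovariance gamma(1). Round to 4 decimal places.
\gamma(1) = 1.0901

Multiply the model equation by X_{t-k} and take expectations. With theta_0 = psi_0 = 1 and psi_j the MA(infinity) weights, this gives
  gamma(k) - sum_i phi_i gamma(k-i) = c_k,
  c_k = sigma^2 * sum_{j=k..q} theta_j psi_{j-k}   (c_k = 0 for k > q),
using gamma(-m) = gamma(m).
Pure AR (q = 0): c_0 = sigma^2 = 3, c_k = 0 for k >= 1.
Equations for k = 0 and k = 1 (AR order 1):
  gamma(0) = phi_1 gamma(1) + c_0
  gamma(1) = phi_1 gamma(0) + c_1
Substituting the second into the first: gamma(0) (1 - phi_1^2) = c_0 + phi_1 c_1, so
  gamma(0) = c_0 / (1 - phi_1^2) = 3 / (1 - (0.325)^2) = 3 / 0.894375 = 3.354298.
  gamma(1) = phi_1 gamma(0) = (0.325)(3.354298) = 1.090147.
Therefore gamma(1) = 1.0901 (to 4 decimal places).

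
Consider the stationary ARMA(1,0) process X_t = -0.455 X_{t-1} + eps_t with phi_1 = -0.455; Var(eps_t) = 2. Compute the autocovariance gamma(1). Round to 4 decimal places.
\gamma(1) = -1.1476

Multiply the model equation by X_{t-k} and take expectations. With theta_0 = psi_0 = 1 and psi_j the MA(infinity) weights, this gives
  gamma(k) - sum_i phi_i gamma(k-i) = c_k,
  c_k = sigma^2 * sum_{j=k..q} theta_j psi_{j-k}   (c_k = 0 for k > q),
using gamma(-m) = gamma(m).
Pure AR (q = 0): c_0 = sigma^2 = 2, c_k = 0 for k >= 1.
Equations for k = 0 and k = 1 (AR order 1):
  gamma(0) = phi_1 gamma(1) + c_0
  gamma(1) = phi_1 gamma(0) + c_1
Substituting the second into the first: gamma(0) (1 - phi_1^2) = c_0 + phi_1 c_1, so
  gamma(0) = c_0 / (1 - phi_1^2) = 2 / (1 - (-0.455)^2) = 2 / 0.792975 = 2.522148.
  gamma(1) = phi_1 gamma(0) = (-0.455)(2.522148) = -1.147577.
Therefore gamma(1) = -1.1476 (to 4 decimal places).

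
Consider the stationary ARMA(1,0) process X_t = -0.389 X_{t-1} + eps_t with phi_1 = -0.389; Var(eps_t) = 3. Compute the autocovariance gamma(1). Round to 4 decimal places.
\gamma(1) = -1.3751

Multiply the model equation by X_{t-k} and take expectations. With theta_0 = psi_0 = 1 and psi_j the MA(infinity) weights, this gives
  gamma(k) - sum_i phi_i gamma(k-i) = c_k,
  c_k = sigma^2 * sum_{j=k..q} theta_j psi_{j-k}   (c_k = 0 for k > q),
using gamma(-m) = gamma(m).
Pure AR (q = 0): c_0 = sigma^2 = 3, c_k = 0 for k >= 1.
Equations for k = 0 and k = 1 (AR order 1):
  gamma(0) = phi_1 gamma(1) + c_0
  gamma(1) = phi_1 gamma(0) + c_1
Substituting the second into the first: gamma(0) (1 - phi_1^2) = c_0 + phi_1 c_1, so
  gamma(0) = c_0 / (1 - phi_1^2) = 3 / (1 - (-0.389)^2) = 3 / 0.848679 = 3.534905.
  gamma(1) = phi_1 gamma(0) = (-0.389)(3.534905) = -1.375078.
Therefore gamma(1) = -1.3751 (to 4 decimal places).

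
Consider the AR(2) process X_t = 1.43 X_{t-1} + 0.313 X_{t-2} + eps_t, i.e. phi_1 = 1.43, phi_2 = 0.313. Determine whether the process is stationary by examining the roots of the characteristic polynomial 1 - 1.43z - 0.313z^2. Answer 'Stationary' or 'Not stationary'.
\text{Not stationary}

The AR(p) characteristic polynomial is P(z) = 1 - 1.43z - 0.313z^2.
Stationarity requires all roots to lie outside the unit circle, i.e. |z| > 1 for every root.
Set 1 + (-1.43) z + (-0.313) z^2 = 0, i.e. a z^2 + b z + c = 0 with a = -0.313, b = -1.43, c = 1.
Discriminant D = b^2 - 4ac = (-1.43)^2 - 4*(-0.313)*1 = 2.0449 - (-1.252) = 3.2969.
D >= 0, so the roots are real: z = (-b +/- sqrt(D)) / (2a) = (1.43 +/- 1.815737) / (-0.626).
  z_1 = (1.43 + 1.815737) / (-0.626) = -5.1849,   |z_1| = 5.1849.
  z_2 = (1.43 - 1.815737) / (-0.626) = 0.6162,   |z_2| = 0.6162.
Moduli of all roots: 5.1849, 0.6162.
All moduli strictly greater than 1? No.
Verdict: Not stationary.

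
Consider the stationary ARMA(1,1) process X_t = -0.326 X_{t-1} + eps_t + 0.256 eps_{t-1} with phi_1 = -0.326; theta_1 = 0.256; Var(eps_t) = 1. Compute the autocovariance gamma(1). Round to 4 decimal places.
\gamma(1) = -0.0718

Multiply the model equation by X_{t-k} and take expectations. With theta_0 = psi_0 = 1 and psi_j the MA(infinity) weights, this gives
  gamma(k) - sum_i phi_i gamma(k-i) = c_k,
  c_k = sigma^2 * sum_{j=k..q} theta_j psi_{j-k}   (c_k = 0 for k > q),
using gamma(-m) = gamma(m).
psi-weights needed (psi_j = theta_j + sum_i phi_i psi_{j-i}):
  psi_1 = theta_1 + phi_1 = 0.256 + (-0.326) = -0.07
Right-hand sides:
  c_0 = sigma^2 (1 + theta_1 psi_1) = 1 * (1 + (0.256)(-0.07)) = 1 * 0.98208 = 0.98208
  c_1 = sigma^2 theta_1 = 1 * (0.256) = 0.256
  c_2 = 0
Equations for k = 0 and k = 1 (AR order 1):
  gamma(0) = phi_1 gamma(1) + c_0
  gamma(1) = phi_1 gamma(0) + c_1
Substituting the second into the first: gamma(0) (1 - phi_1^2) = c_0 + phi_1 c_1, so
  gamma(0) = (c_0 + phi_1 c_1) / (1 - phi_1^2) = (0.98208 + (-0.326)(0.256)) / (1 - (-0.326)^2) = 0.898624 / 0.893724 = 1.005483.
  gamma(1) = phi_1 gamma(0) + c_1 = (-0.326)(1.005483) + (0.256) = -0.071787.
Therefore gamma(1) = -0.0718 (to 4 decimal places).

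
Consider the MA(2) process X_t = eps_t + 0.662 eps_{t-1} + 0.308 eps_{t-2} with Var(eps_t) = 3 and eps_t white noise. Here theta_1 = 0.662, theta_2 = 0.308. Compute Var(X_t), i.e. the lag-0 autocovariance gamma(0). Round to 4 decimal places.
\gamma(0) = 4.5993

For an MA(q) process X_t = eps_t + sum_i theta_i eps_{t-i} with
Var(eps_t) = sigma^2, the variance is
  gamma(0) = sigma^2 * (1 + sum_i theta_i^2).
  sum_i theta_i^2 = (0.662)^2 + (0.308)^2 = 0.438244 + 0.094864 = 0.533108.
  gamma(0) = 3 * (1 + 0.533108) = 3 * 1.533108 = 4.599324, which rounds to 4.5993.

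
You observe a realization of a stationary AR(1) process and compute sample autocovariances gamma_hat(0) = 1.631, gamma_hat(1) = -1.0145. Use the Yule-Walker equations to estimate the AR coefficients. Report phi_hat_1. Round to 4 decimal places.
\hat\phi_{1} = -0.6220

The Yule-Walker equations for an AR(p) process read, in matrix form,
  Gamma_p phi = r_p,   with   (Gamma_p)_{ij} = gamma(|i - j|),
                       (r_p)_i = gamma(i),   i,j = 1..p.
Substitute the sample gammas (Toeplitz matrix and right-hand side of size 1):
  Gamma_p = [[1.631]]
  r_p     = [-1.0145]
With p = 1 this is the single equation gamma(0) phi_1 = gamma(1):
  phi_hat_1 = gamma(1) / gamma(0) = -1.0145 / 1.631 = -0.6220.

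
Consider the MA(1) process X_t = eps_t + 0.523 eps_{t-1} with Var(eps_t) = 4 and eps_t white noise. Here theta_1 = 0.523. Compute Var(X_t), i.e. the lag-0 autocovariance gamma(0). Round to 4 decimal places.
\gamma(0) = 5.0941

For an MA(q) process X_t = eps_t + sum_i theta_i eps_{t-i} with
Var(eps_t) = sigma^2, the variance is
  gamma(0) = sigma^2 * (1 + sum_i theta_i^2).
  sum_i theta_i^2 = (0.523)^2 = 0.273529.
  gamma(0) = 4 * (1 + 0.273529) = 4 * 1.273529 = 5.094116, which rounds to 5.0941.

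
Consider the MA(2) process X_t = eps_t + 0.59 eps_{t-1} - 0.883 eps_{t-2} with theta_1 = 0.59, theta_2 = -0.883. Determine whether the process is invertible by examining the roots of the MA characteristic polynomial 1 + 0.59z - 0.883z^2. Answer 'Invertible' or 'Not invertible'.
\text{Not invertible}

The MA(q) characteristic polynomial is P(z) = 1 + 0.59z - 0.883z^2.
Invertibility requires all roots to lie outside the unit circle, i.e. |z| > 1 for every root.
Set 1 + (0.59) z + (-0.883) z^2 = 0, i.e. a z^2 + b z + c = 0 with a = -0.883, b = 0.59, c = 1.
Discriminant D = b^2 - 4ac = (0.59)^2 - 4*(-0.883)*1 = 0.3481 - (-3.532) = 3.8801.
D >= 0, so the roots are real: z = (-b +/- sqrt(D)) / (2a) = (-0.59 +/- 1.969797) / (-1.766).
  z_1 = (-0.59 + 1.969797) / (-1.766) = -0.7813,   |z_1| = 0.7813.
  z_2 = (-0.59 - 1.969797) / (-1.766) = 1.4495,   |z_2| = 1.4495.
Moduli of all roots: 0.7813, 1.4495.
All moduli strictly greater than 1? No.
Verdict: Not invertible.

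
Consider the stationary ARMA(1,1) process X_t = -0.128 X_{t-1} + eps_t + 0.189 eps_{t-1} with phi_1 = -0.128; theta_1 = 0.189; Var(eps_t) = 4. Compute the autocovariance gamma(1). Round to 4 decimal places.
\gamma(1) = 0.2421

Multiply the model equation by X_{t-k} and take expectations. With theta_0 = psi_0 = 1 and psi_j the MA(infinity) weights, this gives
  gamma(k) - sum_i phi_i gamma(k-i) = c_k,
  c_k = sigma^2 * sum_{j=k..q} theta_j psi_{j-k}   (c_k = 0 for k > q),
using gamma(-m) = gamma(m).
psi-weights needed (psi_j = theta_j + sum_i phi_i psi_{j-i}):
  psi_1 = theta_1 + phi_1 = 0.189 + (-0.128) = 0.061
Right-hand sides:
  c_0 = sigma^2 (1 + theta_1 psi_1) = 4 * (1 + (0.189)(0.061)) = 4 * 1.011529 = 4.046116
  c_1 = sigma^2 theta_1 = 4 * (0.189) = 0.756
  c_2 = 0
Equations for k = 0 and k = 1 (AR order 1):
  gamma(0) = phi_1 gamma(1) + c_0
  gamma(1) = phi_1 gamma(0) + c_1
Substituting the second into the first: gamma(0) (1 - phi_1^2) = c_0 + phi_1 c_1, so
  gamma(0) = (c_0 + phi_1 c_1) / (1 - phi_1^2) = (4.046116 + (-0.128)(0.756)) / (1 - (-0.128)^2) = 3.949348 / 0.983616 = 4.015132.
  gamma(1) = phi_1 gamma(0) + c_1 = (-0.128)(4.015132) + (0.756) = 0.242063.
Therefore gamma(1) = 0.2421 (to 4 decimal places).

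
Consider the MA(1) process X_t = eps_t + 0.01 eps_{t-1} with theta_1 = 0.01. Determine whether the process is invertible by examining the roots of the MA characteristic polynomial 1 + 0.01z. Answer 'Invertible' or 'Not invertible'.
\text{Invertible}

The MA(q) characteristic polynomial is P(z) = 1 + 0.01z.
Invertibility requires all roots to lie outside the unit circle, i.e. |z| > 1 for every root.
This is linear in z: 1 + (0.01) z = 0  =>  z = -1/(0.01) = -100,  |z| = 100.
Moduli of all roots: 100.0000.
All moduli strictly greater than 1? Yes.
Verdict: Invertible.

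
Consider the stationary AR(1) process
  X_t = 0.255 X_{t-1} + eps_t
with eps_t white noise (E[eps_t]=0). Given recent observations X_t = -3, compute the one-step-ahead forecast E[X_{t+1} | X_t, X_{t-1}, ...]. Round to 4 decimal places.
E[X_{t+1} \mid \mathcal F_t] = -0.7650

For an AR(p) model X_t = c + sum_i phi_i X_{t-i} + eps_t, the
one-step-ahead conditional mean is
  E[X_{t+1} | X_t, ...] = c + sum_i phi_i X_{t+1-i}.
Substitute known values:
  E[X_{t+1} | ...] = (0.255) * (-3)
                   = -0.7650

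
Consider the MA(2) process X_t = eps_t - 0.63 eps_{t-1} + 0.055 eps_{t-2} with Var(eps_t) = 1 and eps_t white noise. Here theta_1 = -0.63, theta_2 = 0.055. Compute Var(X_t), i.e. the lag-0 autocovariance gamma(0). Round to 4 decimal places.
\gamma(0) = 1.3999

For an MA(q) process X_t = eps_t + sum_i theta_i eps_{t-i} with
Var(eps_t) = sigma^2, the variance is
  gamma(0) = sigma^2 * (1 + sum_i theta_i^2).
  sum_i theta_i^2 = (-0.63)^2 + (0.055)^2 = 0.3969 + 0.003025 = 0.399925.
  gamma(0) = 1 * (1 + 0.399925) = 1 * 1.399925 = 1.399925, which rounds to 1.3999.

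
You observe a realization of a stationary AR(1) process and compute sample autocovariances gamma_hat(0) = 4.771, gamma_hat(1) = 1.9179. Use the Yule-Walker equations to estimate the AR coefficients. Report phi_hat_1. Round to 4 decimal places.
\hat\phi_{1} = 0.4020

The Yule-Walker equations for an AR(p) process read, in matrix form,
  Gamma_p phi = r_p,   with   (Gamma_p)_{ij} = gamma(|i - j|),
                       (r_p)_i = gamma(i),   i,j = 1..p.
Substitute the sample gammas (Toeplitz matrix and right-hand side of size 1):
  Gamma_p = [[4.771]]
  r_p     = [1.9179]
With p = 1 this is the single equation gamma(0) phi_1 = gamma(1):
  phi_hat_1 = gamma(1) / gamma(0) = 1.9179 / 4.771 = 0.4020.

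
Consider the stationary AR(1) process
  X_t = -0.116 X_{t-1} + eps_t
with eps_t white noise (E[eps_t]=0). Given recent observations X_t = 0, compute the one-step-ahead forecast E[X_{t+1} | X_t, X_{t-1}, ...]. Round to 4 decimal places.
E[X_{t+1} \mid \mathcal F_t] = 0.0000

For an AR(p) model X_t = c + sum_i phi_i X_{t-i} + eps_t, the
one-step-ahead conditional mean is
  E[X_{t+1} | X_t, ...] = c + sum_i phi_i X_{t+1-i}.
Substitute known values:
  E[X_{t+1} | ...] = (-0.116) * (0)
                   = 0.0000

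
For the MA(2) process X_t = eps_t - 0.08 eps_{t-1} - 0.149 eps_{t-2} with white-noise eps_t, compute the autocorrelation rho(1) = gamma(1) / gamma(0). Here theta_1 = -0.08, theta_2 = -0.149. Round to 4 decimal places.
\rho(1) = -0.0662

For an MA(q) process with theta_0 = 1, the autocovariance is
  gamma(k) = sigma^2 * sum_{i=0..q-k} theta_i * theta_{i+k},
and rho(k) = gamma(k) / gamma(0). Sigma^2 cancels.
  numerator   = (1)*(-0.08) + (-0.08)*(-0.149) = -0.06808.
  denominator = (1)^2 + (-0.08)^2 + (-0.149)^2 = 1.028601.
  rho(1) = -0.06808 / 1.028601 = -0.0662.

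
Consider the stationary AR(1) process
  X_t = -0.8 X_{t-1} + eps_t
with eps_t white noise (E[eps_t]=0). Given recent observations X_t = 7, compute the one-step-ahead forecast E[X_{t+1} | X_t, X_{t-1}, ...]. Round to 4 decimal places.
E[X_{t+1} \mid \mathcal F_t] = -5.6000

For an AR(p) model X_t = c + sum_i phi_i X_{t-i} + eps_t, the
one-step-ahead conditional mean is
  E[X_{t+1} | X_t, ...] = c + sum_i phi_i X_{t+1-i}.
Substitute known values:
  E[X_{t+1} | ...] = (-0.8) * (7)
                   = -5.6000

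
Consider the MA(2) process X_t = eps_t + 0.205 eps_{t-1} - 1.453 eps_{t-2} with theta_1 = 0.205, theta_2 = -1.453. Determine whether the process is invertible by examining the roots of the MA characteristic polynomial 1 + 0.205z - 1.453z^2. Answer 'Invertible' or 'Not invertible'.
\text{Not invertible}

The MA(q) characteristic polynomial is P(z) = 1 + 0.205z - 1.453z^2.
Invertibility requires all roots to lie outside the unit circle, i.e. |z| > 1 for every root.
Set 1 + (0.205) z + (-1.453) z^2 = 0, i.e. a z^2 + b z + c = 0 with a = -1.453, b = 0.205, c = 1.
Discriminant D = b^2 - 4ac = (0.205)^2 - 4*(-1.453)*1 = 0.042025 - (-5.812) = 5.854025.
D >= 0, so the roots are real: z = (-b +/- sqrt(D)) / (2a) = (-0.205 +/- 2.419509) / (-2.906).
  z_1 = (-0.205 + 2.419509) / (-2.906) = -0.762,   |z_1| = 0.762.
  z_2 = (-0.205 - 2.419509) / (-2.906) = 0.9031,   |z_2| = 0.9031.
Moduli of all roots: 0.7620, 0.9031.
All moduli strictly greater than 1? No.
Verdict: Not invertible.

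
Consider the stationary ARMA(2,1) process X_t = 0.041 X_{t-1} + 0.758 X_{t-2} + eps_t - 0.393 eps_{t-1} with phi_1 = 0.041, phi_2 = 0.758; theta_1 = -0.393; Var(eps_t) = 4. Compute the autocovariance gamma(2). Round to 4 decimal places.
\gamma(2) = 7.2959

Multiply the model equation by X_{t-k} and take expectations. With theta_0 = psi_0 = 1 and psi_j the MA(infinity) weights, this gives
  gamma(k) - sum_i phi_i gamma(k-i) = c_k,
  c_k = sigma^2 * sum_{j=k..q} theta_j psi_{j-k}   (c_k = 0 for k > q),
using gamma(-m) = gamma(m).
psi-weights needed (psi_j = theta_j + sum_i phi_i psi_{j-i}):
  psi_1 = theta_1 + phi_1 = -0.393 + (0.041) = -0.352
Right-hand sides:
  c_0 = sigma^2 (1 + theta_1 psi_1) = 4 * (1 + (-0.393)(-0.352)) = 4 * 1.138336 = 4.553344
  c_1 = sigma^2 theta_1 = 4 * (-0.393) = -1.572
  c_2 = 0
Equations for k = 0, 1, 2 (AR order 2, c_2 = 0):
  (E0) gamma(0) = phi_1 gamma(1) + phi_2 gamma(2) + c_0
  (E1) gamma(1) = phi_1 gamma(0) + phi_2 gamma(1) + c_1
  (E2) gamma(2) = phi_1 gamma(1) + phi_2 gamma(0)
From (E1): gamma(1) = A gamma(0) + B with
  A = phi_1 / (1 - phi_2) = 0.041 / 0.242 = 0.169421,   B = c_1 / (1 - phi_2) = -1.572 / 0.242 = -6.495868.
Insert (E2) into (E0): gamma(0) (1 - phi_2^2) = phi_1 (1 + phi_2) gamma(1) + c_0.
  phi_1 (1 + phi_2) = (0.041)(1.758) = 0.072078,   1 - phi_2^2 = 0.425436.
Replace gamma(1) by A gamma(0) + B and collect gamma(0):
  gamma(0) [0.425436 - (0.072078)(0.169421)] = (0.072078)(-6.495868) + 4.553344
  gamma(0) * 0.413224 = 4.085135
  gamma(0) = 4.085135 / 0.413224 = 9.885995.
  gamma(1) = A gamma(0) + B = (0.169421)(9.885995) + (-6.495868) = -4.820968.
  gamma(2) = phi_1 gamma(1) + phi_2 gamma(0) = (0.041)(-4.820968) + (0.758)(9.885995) = 7.295925.
Therefore gamma(2) = 7.2959 (to 4 decimal places).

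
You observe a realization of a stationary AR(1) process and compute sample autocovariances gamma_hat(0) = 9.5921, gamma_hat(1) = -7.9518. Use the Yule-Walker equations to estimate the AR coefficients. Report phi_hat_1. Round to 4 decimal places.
\hat\phi_{1} = -0.8290

The Yule-Walker equations for an AR(p) process read, in matrix form,
  Gamma_p phi = r_p,   with   (Gamma_p)_{ij} = gamma(|i - j|),
                       (r_p)_i = gamma(i),   i,j = 1..p.
Substitute the sample gammas (Toeplitz matrix and right-hand side of size 1):
  Gamma_p = [[9.5921]]
  r_p     = [-7.9518]
With p = 1 this is the single equation gamma(0) phi_1 = gamma(1):
  phi_hat_1 = gamma(1) / gamma(0) = -7.9518 / 9.5921 = -0.8290.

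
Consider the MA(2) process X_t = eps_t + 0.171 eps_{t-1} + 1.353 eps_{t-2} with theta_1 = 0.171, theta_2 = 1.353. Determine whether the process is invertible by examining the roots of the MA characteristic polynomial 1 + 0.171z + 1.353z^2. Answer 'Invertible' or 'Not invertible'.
\text{Not invertible}

The MA(q) characteristic polynomial is P(z) = 1 + 0.171z + 1.353z^2.
Invertibility requires all roots to lie outside the unit circle, i.e. |z| > 1 for every root.
Set 1 + (0.171) z + (1.353) z^2 = 0, i.e. a z^2 + b z + c = 0 with a = 1.353, b = 0.171, c = 1.
Discriminant D = b^2 - 4ac = (0.171)^2 - 4*(1.353)*1 = 0.029241 - (5.412) = -5.382759.
D < 0, so the roots are the complex-conjugate pair z = (-b +/- i sqrt(-D)) / (2a) = -0.0632 +/- 0.8574i.
For a conjugate pair |z|^2 = z * conj(z) = (product of roots) = c/a = 1/(1.353) = 0.739098, so |z| = sqrt(0.739098) = 0.8597 for both roots.
Moduli of all roots: 0.8597, 0.8597.
All moduli strictly greater than 1? No.
Verdict: Not invertible.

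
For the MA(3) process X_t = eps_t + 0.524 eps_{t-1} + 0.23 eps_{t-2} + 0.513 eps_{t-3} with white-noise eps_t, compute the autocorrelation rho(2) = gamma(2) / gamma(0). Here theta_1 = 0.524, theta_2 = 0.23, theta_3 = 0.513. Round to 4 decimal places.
\rho(2) = 0.3136

For an MA(q) process with theta_0 = 1, the autocovariance is
  gamma(k) = sigma^2 * sum_{i=0..q-k} theta_i * theta_{i+k},
and rho(k) = gamma(k) / gamma(0). Sigma^2 cancels.
  numerator   = (1)*(0.23) + (0.524)*(0.513) = 0.498812.
  denominator = (1)^2 + (0.524)^2 + (0.23)^2 + (0.513)^2 = 1.590645.
  rho(2) = 0.498812 / 1.590645 = 0.3136.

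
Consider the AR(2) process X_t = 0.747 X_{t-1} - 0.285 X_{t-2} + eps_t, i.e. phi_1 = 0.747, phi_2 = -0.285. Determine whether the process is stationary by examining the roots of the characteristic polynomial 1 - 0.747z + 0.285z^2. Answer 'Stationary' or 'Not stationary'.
\text{Stationary}

The AR(p) characteristic polynomial is P(z) = 1 - 0.747z + 0.285z^2.
Stationarity requires all roots to lie outside the unit circle, i.e. |z| > 1 for every root.
Set 1 + (-0.747) z + (0.285) z^2 = 0, i.e. a z^2 + b z + c = 0 with a = 0.285, b = -0.747, c = 1.
Discriminant D = b^2 - 4ac = (-0.747)^2 - 4*(0.285)*1 = 0.558009 - (1.14) = -0.581991.
D < 0, so the roots are the complex-conjugate pair z = (-b +/- i sqrt(-D)) / (2a) = 1.3105 +/- 1.3384i.
For a conjugate pair |z|^2 = z * conj(z) = (product of roots) = c/a = 1/(0.285) = 3.508772, so |z| = sqrt(3.508772) = 1.8732 for both roots.
Moduli of all roots: 1.8732, 1.8732.
All moduli strictly greater than 1? Yes.
Verdict: Stationary.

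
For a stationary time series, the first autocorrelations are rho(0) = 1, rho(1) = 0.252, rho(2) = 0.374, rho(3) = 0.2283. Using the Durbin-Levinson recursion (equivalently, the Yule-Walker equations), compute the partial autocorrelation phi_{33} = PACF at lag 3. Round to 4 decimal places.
\phi_{33} = 0.0981

The PACF at lag k is phi_{kk}, the last component of the solution
to the Yule-Walker system G_k phi = r_k where
  (G_k)_{ij} = rho(|i - j|), (r_k)_i = rho(i), i,j = 1..k.
Equivalently, Durbin-Levinson gives phi_{kk} iteratively:
  phi_{11} = rho(1)
  phi_{kk} = [rho(k) - sum_{j=1..k-1} phi_{k-1,j} rho(k-j)]
            / [1 - sum_{j=1..k-1} phi_{k-1,j} rho(j)],
  phi_{k,j} = phi_{k-1,j} - phi_{kk} phi_{k-1,k-j},  j = 1..k-1.
Step k = 1:
  phi_11 = rho(1) = 0.252.
Step k = 2:
  phi_22 = [rho(2) - phi_11 rho(1)] / [1 - phi_11 rho(1)] = [0.374 - (0.252)(0.252)] / [1 - (0.252)(0.252)]
         = 0.310496 / 0.936496 = 0.331551.
  Update: phi_21 = phi_11 - phi_22 phi_11 = 0.252 - (0.331551)(0.252) = 0.168449.
Step k = 3:
  phi_33 = [rho(3) - phi_21 rho(2) - phi_22 rho(1)] / [1 - phi_21 rho(1) - phi_22 rho(2)]
    numerator   = 0.2283 - (0.168449)(0.374) - (0.331551)(0.252) = 0.0817492
    denominator = 1 - (0.168449)(0.252) - (0.331551)(0.374) = 0.8335508
  phi_33 = 0.0817492 / 0.8335508 = 0.0981.
Therefore phi_{33} = 0.0981.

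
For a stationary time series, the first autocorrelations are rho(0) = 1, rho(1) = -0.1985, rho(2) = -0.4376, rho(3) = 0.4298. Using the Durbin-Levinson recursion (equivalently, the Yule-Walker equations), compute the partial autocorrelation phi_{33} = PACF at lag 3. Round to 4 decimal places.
\phi_{33} = 0.2780

The PACF at lag k is phi_{kk}, the last component of the solution
to the Yule-Walker system G_k phi = r_k where
  (G_k)_{ij} = rho(|i - j|), (r_k)_i = rho(i), i,j = 1..k.
Equivalently, Durbin-Levinson gives phi_{kk} iteratively:
  phi_{11} = rho(1)
  phi_{kk} = [rho(k) - sum_{j=1..k-1} phi_{k-1,j} rho(k-j)]
            / [1 - sum_{j=1..k-1} phi_{k-1,j} rho(j)],
  phi_{k,j} = phi_{k-1,j} - phi_{kk} phi_{k-1,k-j},  j = 1..k-1.
Step k = 1:
  phi_11 = rho(1) = -0.1985.
Step k = 2:
  phi_22 = [rho(2) - phi_11 rho(1)] / [1 - phi_11 rho(1)] = [-0.4376 - (-0.1985)(-0.1985)] / [1 - (-0.1985)(-0.1985)]
         = -0.47700225 / 0.96059775 = -0.496568.
  Update: phi_21 = phi_11 - phi_22 phi_11 = -0.1985 - (-0.496568)(-0.1985) = -0.297069.
Step k = 3:
  phi_33 = [rho(3) - phi_21 rho(2) - phi_22 rho(1)] / [1 - phi_21 rho(1) - phi_22 rho(2)]
    numerator   = 0.4298 - (-0.297069)(-0.4376) - (-0.496568)(-0.1985) = 0.20123392
    denominator = 1 - (-0.297069)(-0.1985) - (-0.496568)(-0.4376) = 0.72373362
  phi_33 = 0.20123392 / 0.72373362 = 0.278.
Therefore phi_{33} = 0.2780.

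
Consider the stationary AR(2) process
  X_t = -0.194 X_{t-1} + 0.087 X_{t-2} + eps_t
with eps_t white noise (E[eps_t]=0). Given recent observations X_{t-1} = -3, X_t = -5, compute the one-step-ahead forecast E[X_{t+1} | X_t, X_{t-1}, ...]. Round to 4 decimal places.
E[X_{t+1} \mid \mathcal F_t] = 0.7090

For an AR(p) model X_t = c + sum_i phi_i X_{t-i} + eps_t, the
one-step-ahead conditional mean is
  E[X_{t+1} | X_t, ...] = c + sum_i phi_i X_{t+1-i}.
Substitute known values:
  E[X_{t+1} | ...] = (-0.194) * (-5) + (0.087) * (-3)
                   = 0.7090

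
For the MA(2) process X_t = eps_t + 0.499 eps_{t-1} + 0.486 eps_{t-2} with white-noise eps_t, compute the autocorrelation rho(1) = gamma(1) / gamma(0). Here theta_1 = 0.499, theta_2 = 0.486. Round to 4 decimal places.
\rho(1) = 0.4993

For an MA(q) process with theta_0 = 1, the autocovariance is
  gamma(k) = sigma^2 * sum_{i=0..q-k} theta_i * theta_{i+k},
and rho(k) = gamma(k) / gamma(0). Sigma^2 cancels.
  numerator   = (1)*(0.499) + (0.499)*(0.486) = 0.741514.
  denominator = (1)^2 + (0.499)^2 + (0.486)^2 = 1.485197.
  rho(1) = 0.741514 / 1.485197 = 0.4993.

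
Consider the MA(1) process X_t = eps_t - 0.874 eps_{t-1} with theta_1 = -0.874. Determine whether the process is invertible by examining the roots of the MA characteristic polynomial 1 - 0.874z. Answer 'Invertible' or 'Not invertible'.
\text{Invertible}

The MA(q) characteristic polynomial is P(z) = 1 - 0.874z.
Invertibility requires all roots to lie outside the unit circle, i.e. |z| > 1 for every root.
This is linear in z: 1 + (-0.874) z = 0  =>  z = -1/(-0.874) = 1.144165,  |z| = 1.144165.
Moduli of all roots: 1.1442.
All moduli strictly greater than 1? Yes.
Verdict: Invertible.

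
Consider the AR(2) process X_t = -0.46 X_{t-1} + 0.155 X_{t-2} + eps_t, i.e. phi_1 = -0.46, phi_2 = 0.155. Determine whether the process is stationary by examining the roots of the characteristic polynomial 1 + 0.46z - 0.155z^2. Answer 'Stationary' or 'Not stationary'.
\text{Stationary}

The AR(p) characteristic polynomial is P(z) = 1 + 0.46z - 0.155z^2.
Stationarity requires all roots to lie outside the unit circle, i.e. |z| > 1 for every root.
Set 1 + (0.46) z + (-0.155) z^2 = 0, i.e. a z^2 + b z + c = 0 with a = -0.155, b = 0.46, c = 1.
Discriminant D = b^2 - 4ac = (0.46)^2 - 4*(-0.155)*1 = 0.2116 - (-0.62) = 0.8316.
D >= 0, so the roots are real: z = (-b +/- sqrt(D)) / (2a) = (-0.46 +/- 0.911921) / (-0.31).
  z_1 = (-0.46 + 0.911921) / (-0.31) = -1.4578,   |z_1| = 1.4578.
  z_2 = (-0.46 - 0.911921) / (-0.31) = 4.4256,   |z_2| = 4.4256.
Moduli of all roots: 1.4578, 4.4256.
All moduli strictly greater than 1? Yes.
Verdict: Stationary.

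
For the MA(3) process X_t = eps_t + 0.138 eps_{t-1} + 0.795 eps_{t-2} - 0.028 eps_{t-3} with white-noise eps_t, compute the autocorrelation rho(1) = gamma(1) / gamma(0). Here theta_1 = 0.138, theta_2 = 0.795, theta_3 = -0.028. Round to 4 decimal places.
\rho(1) = 0.1365

For an MA(q) process with theta_0 = 1, the autocovariance is
  gamma(k) = sigma^2 * sum_{i=0..q-k} theta_i * theta_{i+k},
and rho(k) = gamma(k) / gamma(0). Sigma^2 cancels.
  numerator   = (1)*(0.138) + (0.138)*(0.795) + (0.795)*(-0.028) = 0.22545.
  denominator = (1)^2 + (0.138)^2 + (0.795)^2 + (-0.028)^2 = 1.651853.
  rho(1) = 0.22545 / 1.651853 = 0.1365.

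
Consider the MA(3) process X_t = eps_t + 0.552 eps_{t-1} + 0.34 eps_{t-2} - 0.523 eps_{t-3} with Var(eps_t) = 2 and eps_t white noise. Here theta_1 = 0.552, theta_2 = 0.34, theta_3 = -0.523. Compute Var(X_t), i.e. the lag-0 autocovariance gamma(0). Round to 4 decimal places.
\gamma(0) = 3.3877

For an MA(q) process X_t = eps_t + sum_i theta_i eps_{t-i} with
Var(eps_t) = sigma^2, the variance is
  gamma(0) = sigma^2 * (1 + sum_i theta_i^2).
  sum_i theta_i^2 = (0.552)^2 + (0.34)^2 + (-0.523)^2 = 0.304704 + 0.1156 + 0.273529 = 0.693833.
  gamma(0) = 2 * (1 + 0.693833) = 2 * 1.693833 = 3.387666, which rounds to 3.3877.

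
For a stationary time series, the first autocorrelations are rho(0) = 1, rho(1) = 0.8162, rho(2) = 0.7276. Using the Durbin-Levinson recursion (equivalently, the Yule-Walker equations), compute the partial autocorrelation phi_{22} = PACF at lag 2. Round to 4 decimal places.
\phi_{22} = 0.1840

The PACF at lag k is phi_{kk}, the last component of the solution
to the Yule-Walker system G_k phi = r_k where
  (G_k)_{ij} = rho(|i - j|), (r_k)_i = rho(i), i,j = 1..k.
Equivalently, Durbin-Levinson gives phi_{kk} iteratively:
  phi_{11} = rho(1)
  phi_{kk} = [rho(k) - sum_{j=1..k-1} phi_{k-1,j} rho(k-j)]
            / [1 - sum_{j=1..k-1} phi_{k-1,j} rho(j)],
  phi_{k,j} = phi_{k-1,j} - phi_{kk} phi_{k-1,k-j},  j = 1..k-1.
Step k = 1:
  phi_11 = rho(1) = 0.8162.
Step k = 2:
  phi_22 = [rho(2) - phi_11 rho(1)] / [1 - phi_11 rho(1)] = [0.7276 - (0.8162)(0.8162)] / [1 - (0.8162)(0.8162)]
         = 0.06141756 / 0.33381756 = 0.184.
Therefore phi_{22} = 0.1840.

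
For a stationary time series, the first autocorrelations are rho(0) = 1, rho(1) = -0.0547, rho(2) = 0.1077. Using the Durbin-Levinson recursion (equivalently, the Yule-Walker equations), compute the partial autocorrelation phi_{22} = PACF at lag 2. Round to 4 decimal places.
\phi_{22} = 0.1050

The PACF at lag k is phi_{kk}, the last component of the solution
to the Yule-Walker system G_k phi = r_k where
  (G_k)_{ij} = rho(|i - j|), (r_k)_i = rho(i), i,j = 1..k.
Equivalently, Durbin-Levinson gives phi_{kk} iteratively:
  phi_{11} = rho(1)
  phi_{kk} = [rho(k) - sum_{j=1..k-1} phi_{k-1,j} rho(k-j)]
            / [1 - sum_{j=1..k-1} phi_{k-1,j} rho(j)],
  phi_{k,j} = phi_{k-1,j} - phi_{kk} phi_{k-1,k-j},  j = 1..k-1.
Step k = 1:
  phi_11 = rho(1) = -0.0547.
Step k = 2:
  phi_22 = [rho(2) - phi_11 rho(1)] / [1 - phi_11 rho(1)] = [0.1077 - (-0.0547)(-0.0547)] / [1 - (-0.0547)(-0.0547)]
         = 0.10470791 / 0.99700791 = 0.105.
Therefore phi_{22} = 0.1050.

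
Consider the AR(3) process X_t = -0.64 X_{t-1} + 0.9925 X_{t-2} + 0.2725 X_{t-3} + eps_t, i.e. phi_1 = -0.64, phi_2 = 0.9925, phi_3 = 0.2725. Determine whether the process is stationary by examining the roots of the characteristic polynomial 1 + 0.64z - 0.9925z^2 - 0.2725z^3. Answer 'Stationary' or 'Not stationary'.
\text{Not stationary}

The AR(p) characteristic polynomial is P(z) = 1 + 0.64z - 0.9925z^2 - 0.2725z^3.
Stationarity requires all roots to lie outside the unit circle, i.e. |z| > 1 for every root.
Degree 3: look for a simple real root z0 first, then factor out (1 - z/z0) and solve the remaining quadratic.
Testing z0 = -4: P(-4) = 1 + (0.64)(-4) + (-0.9925)(-4)^2 + (-0.2725)(-4)^3
  = 1 + (-2.56) + (-15.88) + (17.44) = 0.  So z_0 = -4 is a root, |z_0| = 4.
Divide out the factor (1 + 0.25 z) = (1 - z/z0) (since 1/z0 = -0.25):
  P(z) = (1 + 0.25 z)(1 + (0.39) z + (-1.09) z^2)
  [check: z-coef 0.39 - (-0.25) = 0.64; z^2-coef -1.09 - (-0.25)(0.39) = -0.9925; z^3-coef -(-0.25)(-1.09) = -0.2725.]
Remaining roots from the quadratic factor 1 + (0.39) z + (-1.09) z^2:
  Set 1 + (0.39) z + (-1.09) z^2 = 0, i.e. a z^2 + b z + c = 0 with a = -1.09, b = 0.39, c = 1.
  Discriminant D = b^2 - 4ac = (0.39)^2 - 4*(-1.09)*1 = 0.1521 - (-4.36) = 4.5121.
  D >= 0, so the roots are real: z = (-b +/- sqrt(D)) / (2a) = (-0.39 +/- 2.12417) / (-2.18).
    z_1 = (-0.39 + 2.12417) / (-2.18) = -0.7955,   |z_1| = 0.7955.
    z_2 = (-0.39 - 2.12417) / (-2.18) = 1.1533,   |z_2| = 1.1533.
Moduli of all roots: 4.0000, 0.7955, 1.1533.
All moduli strictly greater than 1? No.
Verdict: Not stationary.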